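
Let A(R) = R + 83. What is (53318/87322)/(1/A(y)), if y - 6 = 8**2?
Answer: 4078827/43661 ≈ 93.420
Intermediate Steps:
y = 70 (y = 6 + 8**2 = 6 + 64 = 70)
A(R) = 83 + R
(53318/87322)/(1/A(y)) = (53318/87322)/(1/(83 + 70)) = (53318*(1/87322))/(1/153) = 26659/(43661*(1/153)) = (26659/43661)*153 = 4078827/43661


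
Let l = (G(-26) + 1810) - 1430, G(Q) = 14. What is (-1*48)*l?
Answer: -18912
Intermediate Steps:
l = 394 (l = (14 + 1810) - 1430 = 1824 - 1430 = 394)
(-1*48)*l = -1*48*394 = -48*394 = -18912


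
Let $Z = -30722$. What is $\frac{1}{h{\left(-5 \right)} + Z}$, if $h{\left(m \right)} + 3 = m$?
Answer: $- \frac{1}{30730} \approx -3.2541 \cdot 10^{-5}$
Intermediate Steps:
$h{\left(m \right)} = -3 + m$
$\frac{1}{h{\left(-5 \right)} + Z} = \frac{1}{\left(-3 - 5\right) - 30722} = \frac{1}{-8 - 30722} = \frac{1}{-30730} = - \frac{1}{30730}$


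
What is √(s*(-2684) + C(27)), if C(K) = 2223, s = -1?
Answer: √4907 ≈ 70.050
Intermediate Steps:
√(s*(-2684) + C(27)) = √(-1*(-2684) + 2223) = √(2684 + 2223) = √4907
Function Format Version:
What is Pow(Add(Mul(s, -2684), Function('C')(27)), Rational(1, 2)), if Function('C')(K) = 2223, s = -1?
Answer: Pow(4907, Rational(1, 2)) ≈ 70.050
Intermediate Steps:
Pow(Add(Mul(s, -2684), Function('C')(27)), Rational(1, 2)) = Pow(Add(Mul(-1, -2684), 2223), Rational(1, 2)) = Pow(Add(2684, 2223), Rational(1, 2)) = Pow(4907, Rational(1, 2))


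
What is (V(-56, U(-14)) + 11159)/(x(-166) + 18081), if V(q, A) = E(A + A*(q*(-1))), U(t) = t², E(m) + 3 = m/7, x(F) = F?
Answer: 12752/17915 ≈ 0.71181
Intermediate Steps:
E(m) = -3 + m/7
V(q, A) = -3 + A/7 - A*q/7 (V(q, A) = -3 + (A + A*(q*(-1)))/7 = -3 + (A + A*(-q))/7 = -3 + (A - A*q)/7 = -3 + (A/7 - A*q/7) = -3 + A/7 - A*q/7)
(V(-56, U(-14)) + 11159)/(x(-166) + 18081) = ((-3 + (⅐)*(-14)² - ⅐*(-14)²*(-56)) + 11159)/(-166 + 18081) = ((-3 + (⅐)*196 - ⅐*196*(-56)) + 11159)/17915 = ((-3 + 28 + 1568) + 11159)*(1/17915) = (1593 + 11159)*(1/17915) = 12752*(1/17915) = 12752/17915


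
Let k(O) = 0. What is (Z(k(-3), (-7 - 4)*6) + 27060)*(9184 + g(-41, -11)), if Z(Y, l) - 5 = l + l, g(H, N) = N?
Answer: 247056409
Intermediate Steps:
Z(Y, l) = 5 + 2*l (Z(Y, l) = 5 + (l + l) = 5 + 2*l)
(Z(k(-3), (-7 - 4)*6) + 27060)*(9184 + g(-41, -11)) = ((5 + 2*((-7 - 4)*6)) + 27060)*(9184 - 11) = ((5 + 2*(-11*6)) + 27060)*9173 = ((5 + 2*(-66)) + 27060)*9173 = ((5 - 132) + 27060)*9173 = (-127 + 27060)*9173 = 26933*9173 = 247056409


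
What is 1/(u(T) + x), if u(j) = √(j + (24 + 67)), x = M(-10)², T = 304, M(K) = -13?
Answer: 169/28166 - √395/28166 ≈ 0.0052945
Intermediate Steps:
x = 169 (x = (-13)² = 169)
u(j) = √(91 + j) (u(j) = √(j + 91) = √(91 + j))
1/(u(T) + x) = 1/(√(91 + 304) + 169) = 1/(√395 + 169) = 1/(169 + √395)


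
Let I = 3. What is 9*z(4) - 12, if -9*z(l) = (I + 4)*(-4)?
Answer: 16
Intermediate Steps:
z(l) = 28/9 (z(l) = -(3 + 4)*(-4)/9 = -7*(-4)/9 = -⅑*(-28) = 28/9)
9*z(4) - 12 = 9*(28/9) - 12 = 28 - 12 = 16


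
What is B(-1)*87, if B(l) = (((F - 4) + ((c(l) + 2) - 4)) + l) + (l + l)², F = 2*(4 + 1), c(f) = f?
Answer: 522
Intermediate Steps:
F = 10 (F = 2*5 = 10)
B(l) = 4 + 2*l + 4*l² (B(l) = (((10 - 4) + ((l + 2) - 4)) + l) + (l + l)² = ((6 + ((2 + l) - 4)) + l) + (2*l)² = ((6 + (-2 + l)) + l) + 4*l² = ((4 + l) + l) + 4*l² = (4 + 2*l) + 4*l² = 4 + 2*l + 4*l²)
B(-1)*87 = (4 + 2*(-1) + 4*(-1)²)*87 = (4 - 2 + 4*1)*87 = (4 - 2 + 4)*87 = 6*87 = 522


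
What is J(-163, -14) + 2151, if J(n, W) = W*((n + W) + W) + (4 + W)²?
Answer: 4925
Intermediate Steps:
J(n, W) = (4 + W)² + W*(n + 2*W) (J(n, W) = W*((W + n) + W) + (4 + W)² = W*(n + 2*W) + (4 + W)² = (4 + W)² + W*(n + 2*W))
J(-163, -14) + 2151 = ((4 - 14)² + 2*(-14)² - 14*(-163)) + 2151 = ((-10)² + 2*196 + 2282) + 2151 = (100 + 392 + 2282) + 2151 = 2774 + 2151 = 4925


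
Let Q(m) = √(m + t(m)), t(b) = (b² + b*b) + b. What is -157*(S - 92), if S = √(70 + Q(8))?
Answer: 14444 - 157*√82 ≈ 13022.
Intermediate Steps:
t(b) = b + 2*b² (t(b) = (b² + b²) + b = 2*b² + b = b + 2*b²)
Q(m) = √(m + m*(1 + 2*m))
S = √82 (S = √(70 + √2*√(8*(1 + 8))) = √(70 + √2*√(8*9)) = √(70 + √2*√72) = √(70 + √2*(6*√2)) = √(70 + 12) = √82 ≈ 9.0554)
-157*(S - 92) = -157*(√82 - 92) = -157*(-92 + √82) = 14444 - 157*√82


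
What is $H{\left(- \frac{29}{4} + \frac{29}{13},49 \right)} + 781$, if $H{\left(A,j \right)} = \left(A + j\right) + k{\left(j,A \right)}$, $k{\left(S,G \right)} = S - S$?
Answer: $\frac{42899}{52} \approx 824.98$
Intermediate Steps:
$k{\left(S,G \right)} = 0$
$H{\left(A,j \right)} = A + j$ ($H{\left(A,j \right)} = \left(A + j\right) + 0 = A + j$)
$H{\left(- \frac{29}{4} + \frac{29}{13},49 \right)} + 781 = \left(\left(- \frac{29}{4} + \frac{29}{13}\right) + 49\right) + 781 = \left(- \frac{261}{52} + 49\right) + 781 = \frac{2287}{52} + 781 = \frac{42899}{52}$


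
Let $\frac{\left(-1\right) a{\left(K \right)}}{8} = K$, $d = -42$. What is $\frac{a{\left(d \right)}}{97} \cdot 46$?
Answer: $\frac{15456}{97} \approx 159.34$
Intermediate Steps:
$a{\left(K \right)} = - 8 K$
$\frac{a{\left(d \right)}}{97} \cdot 46 = \frac{\left(-8\right) \left(-42\right)}{97} \cdot 46 = 336 \cdot \frac{1}{97} \cdot 46 = \frac{336}{97} \cdot 46 = \frac{15456}{97}$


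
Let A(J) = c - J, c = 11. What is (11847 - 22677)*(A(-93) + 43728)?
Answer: -474700560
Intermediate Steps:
A(J) = 11 - J
(11847 - 22677)*(A(-93) + 43728) = (11847 - 22677)*((11 - 1*(-93)) + 43728) = -10830*((11 + 93) + 43728) = -10830*(104 + 43728) = -10830*43832 = -474700560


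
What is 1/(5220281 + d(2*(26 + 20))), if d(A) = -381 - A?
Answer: 1/5219808 ≈ 1.9158e-7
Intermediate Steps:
1/(5220281 + d(2*(26 + 20))) = 1/(5220281 + (-381 - 2*(26 + 20))) = 1/(5220281 + (-381 - 2*46)) = 1/(5220281 + (-381 - 1*92)) = 1/(5220281 + (-381 - 92)) = 1/(5220281 - 473) = 1/5219808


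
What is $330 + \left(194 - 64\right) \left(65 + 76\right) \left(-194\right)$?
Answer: $-3555690$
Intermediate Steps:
$330 + \left(194 - 64\right) \left(65 + 76\right) \left(-194\right) = 330 + \left(194 + \left(-109 + 45\right)\right) 141 \left(-194\right) = 330 + \left(194 - 64\right) 141 \left(-194\right) = 330 + 130 \cdot 141 \left(-194\right) = 330 + 18330 \left(-194\right) = 330 - 3556020 = -3555690$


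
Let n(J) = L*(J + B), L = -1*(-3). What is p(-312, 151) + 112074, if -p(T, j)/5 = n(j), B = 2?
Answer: 109779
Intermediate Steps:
L = 3
n(J) = 6 + 3*J (n(J) = 3*(J + 2) = 3*(2 + J) = 6 + 3*J)
p(T, j) = -30 - 15*j (p(T, j) = -5*(6 + 3*j) = -30 - 15*j)
p(-312, 151) + 112074 = (-30 - 15*151) + 112074 = (-30 - 2265) + 112074 = -2295 + 112074 = 109779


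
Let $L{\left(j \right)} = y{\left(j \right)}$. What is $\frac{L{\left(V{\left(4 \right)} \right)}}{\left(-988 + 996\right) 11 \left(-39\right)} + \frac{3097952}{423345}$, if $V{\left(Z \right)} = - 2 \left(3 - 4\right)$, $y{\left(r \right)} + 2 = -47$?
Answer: $\frac{7003889}{955240} \approx 7.3321$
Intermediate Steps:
$y{\left(r \right)} = -49$ ($y{\left(r \right)} = -2 - 47 = -49$)
$V{\left(Z \right)} = 2$ ($V{\left(Z \right)} = \left(-2\right) \left(-1\right) = 2$)
$L{\left(j \right)} = -49$
$\frac{L{\left(V{\left(4 \right)} \right)}}{\left(-988 + 996\right) 11 \left(-39\right)} + \frac{3097952}{423345} = - \frac{49}{\left(-988 + 996\right) 11 \left(-39\right)} + \frac{3097952}{423345} = - \frac{49}{8 \left(-429\right)} + 3097952 \cdot \frac{1}{423345} = - \frac{49}{-3432} + \frac{238304}{32565} = \left(-49\right) \left(- \frac{1}{3432}\right) + \frac{238304}{32565} = \frac{49}{3432} + \frac{238304}{32565} = \frac{7003889}{955240}$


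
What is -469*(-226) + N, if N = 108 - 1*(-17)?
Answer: 106119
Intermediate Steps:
N = 125 (N = 108 + 17 = 125)
-469*(-226) + N = -469*(-226) + 125 = 105994 + 125 = 106119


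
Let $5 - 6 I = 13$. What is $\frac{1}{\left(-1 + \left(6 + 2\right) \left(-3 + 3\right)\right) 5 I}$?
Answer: $\frac{3}{20} \approx 0.15$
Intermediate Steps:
$I = - \frac{4}{3}$ ($I = \frac{5}{6} - \frac{13}{6} = - \frac{4}{3} \approx -1.3333$)
$\frac{1}{\left(-1 + \left(6 + 2\right) \left(-3 + 3\right)\right) 5 I} = \frac{1}{\left(-1 + \left(6 + 2\right) \left(-3 + 3\right)\right) 5 \left(- \frac{4}{3}\right)} = \frac{1}{\left(-1 + 8 \cdot 0\right) 5 \left(- \frac{4}{3}\right)} = \frac{1}{\left(-1 + 0\right) 5 \left(- \frac{4}{3}\right)} = \frac{1}{\left(-1\right) 5 \left(- \frac{4}{3}\right)} = \frac{1}{\left(-5\right) \left(- \frac{4}{3}\right)} = \frac{1}{\frac{20}{3}} = \frac{3}{20}$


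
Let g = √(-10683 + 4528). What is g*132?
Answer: 132*I*√6155 ≈ 10356.0*I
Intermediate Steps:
g = I*√6155 (g = √(-6155) = I*√6155 ≈ 78.454*I)
g*132 = (I*√6155)*132 = 132*I*√6155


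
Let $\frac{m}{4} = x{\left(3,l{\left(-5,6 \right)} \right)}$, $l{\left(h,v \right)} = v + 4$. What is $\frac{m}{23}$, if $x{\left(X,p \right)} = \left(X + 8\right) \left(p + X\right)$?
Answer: $\frac{572}{23} \approx 24.87$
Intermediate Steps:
$l{\left(h,v \right)} = 4 + v$
$x{\left(X,p \right)} = \left(8 + X\right) \left(X + p\right)$
$m = 572$ ($m = 4 \left(3^{2} + 8 \cdot 3 + 8 \left(4 + 6\right) + 3 \left(4 + 6\right)\right) = 4 \left(9 + 24 + 8 \cdot 10 + 3 \cdot 10\right) = 4 \left(9 + 24 + 80 + 30\right) = 4 \cdot 143 = 572$)
$\frac{m}{23} = \frac{572}{23}$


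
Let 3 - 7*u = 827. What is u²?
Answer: 678976/49 ≈ 13857.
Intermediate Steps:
u = -824/7 (u = 3/7 - ⅐*827 = 3/7 - 827/7 = -824/7 ≈ -117.71)
u² = (-824/7)² = 678976/49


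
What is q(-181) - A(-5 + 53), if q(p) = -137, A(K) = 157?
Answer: -294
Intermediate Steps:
q(-181) - A(-5 + 53) = -137 - 1*157 = -137 - 157 = -294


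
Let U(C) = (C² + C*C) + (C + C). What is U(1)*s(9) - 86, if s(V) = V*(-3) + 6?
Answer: -170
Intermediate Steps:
U(C) = 2*C + 2*C² (U(C) = (C² + C²) + 2*C = 2*C² + 2*C = 2*C + 2*C²)
s(V) = 6 - 3*V (s(V) = -3*V + 6 = 6 - 3*V)
U(1)*s(9) - 86 = (2*1*(1 + 1))*(6 - 3*9) - 86 = (2*1*2)*(6 - 27) - 86 = 4*(-21) - 86 = -84 - 86 = -170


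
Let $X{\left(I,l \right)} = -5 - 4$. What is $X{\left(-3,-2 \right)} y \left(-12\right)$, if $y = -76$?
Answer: $-8208$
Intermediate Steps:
$X{\left(I,l \right)} = -9$
$X{\left(-3,-2 \right)} y \left(-12\right) = \left(-9\right) \left(-76\right) \left(-12\right) = 684 \left(-12\right) = -8208$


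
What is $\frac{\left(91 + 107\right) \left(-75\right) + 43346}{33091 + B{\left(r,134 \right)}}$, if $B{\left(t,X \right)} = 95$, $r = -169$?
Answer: $\frac{14248}{16593} \approx 0.85868$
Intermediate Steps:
$\frac{\left(91 + 107\right) \left(-75\right) + 43346}{33091 + B{\left(r,134 \right)}} = \frac{\left(91 + 107\right) \left(-75\right) + 43346}{33091 + 95} = \frac{198 \left(-75\right) + 43346}{33186} = \left(-14850 + 43346\right) \frac{1}{33186} = 28496 \cdot \frac{1}{33186} = \frac{14248}{16593}$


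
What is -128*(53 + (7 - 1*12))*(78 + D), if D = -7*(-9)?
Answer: -866304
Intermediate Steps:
D = 63
-128*(53 + (7 - 1*12))*(78 + D) = -128*(53 + (7 - 1*12))*(78 + 63) = -128*(53 + (7 - 12))*141 = -128*(53 - 5)*141 = -6144*141 = -128*6768 = -866304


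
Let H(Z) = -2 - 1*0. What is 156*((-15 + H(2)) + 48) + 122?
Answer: 4958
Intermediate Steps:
H(Z) = -2 (H(Z) = -2 + 0 = -2)
156*((-15 + H(2)) + 48) + 122 = 156*((-15 - 2) + 48) + 122 = 156*(-17 + 48) + 122 = 156*31 + 122 = 4836 + 122 = 4958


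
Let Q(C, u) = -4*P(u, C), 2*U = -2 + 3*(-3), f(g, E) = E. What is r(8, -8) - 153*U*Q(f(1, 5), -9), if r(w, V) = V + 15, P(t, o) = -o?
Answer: 16837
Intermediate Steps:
U = -11/2 (U = (-2 + 3*(-3))/2 = (-2 - 9)/2 = (1/2)*(-11) = -11/2 ≈ -5.5000)
Q(C, u) = 4*C (Q(C, u) = -(-4)*C = 4*C)
r(w, V) = 15 + V
r(8, -8) - 153*U*Q(f(1, 5), -9) = (15 - 8) - (-1683)*4*5/2 = 7 - (-1683)*20/2 = 7 - 153*(-110) = 7 + 16830 = 16837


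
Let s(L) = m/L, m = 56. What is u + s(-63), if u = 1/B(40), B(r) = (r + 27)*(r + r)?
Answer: -42871/48240 ≈ -0.88870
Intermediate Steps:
B(r) = 2*r*(27 + r) (B(r) = (27 + r)*(2*r) = 2*r*(27 + r))
s(L) = 56/L
u = 1/5360 (u = 1/(2*40*(27 + 40)) = 1/(2*40*67) = 1/5360 ≈ 0.00018657)
u + s(-63) = 1/5360 + 56/(-63) = 1/5360 + 56*(-1/63) = 1/5360 - 8/9 = -42871/48240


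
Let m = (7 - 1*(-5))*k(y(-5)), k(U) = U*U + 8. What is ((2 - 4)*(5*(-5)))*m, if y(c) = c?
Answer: 19800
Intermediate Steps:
k(U) = 8 + U**2 (k(U) = U**2 + 8 = 8 + U**2)
m = 396 (m = (7 - 1*(-5))*(8 + (-5)**2) = (7 + 5)*(8 + 25) = 12*33 = 396)
((2 - 4)*(5*(-5)))*m = ((2 - 4)*(5*(-5)))*396 = -2*(-25)*396 = 50*396 = 19800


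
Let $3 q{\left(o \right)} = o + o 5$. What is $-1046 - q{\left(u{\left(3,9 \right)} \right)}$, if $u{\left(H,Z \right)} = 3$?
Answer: $-1052$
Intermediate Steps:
$q{\left(o \right)} = 2 o$ ($q{\left(o \right)} = \frac{o + o 5}{3} = \frac{o + 5 o}{3} = \frac{6 o}{3} = 2 o$)
$-1046 - q{\left(u{\left(3,9 \right)} \right)} = -1046 - 2 \cdot 3 = -1046 - 6 = -1052$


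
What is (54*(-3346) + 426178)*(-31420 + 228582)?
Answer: 48402088028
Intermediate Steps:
(54*(-3346) + 426178)*(-31420 + 228582) = (-180684 + 426178)*197162 = 245494*197162 = 48402088028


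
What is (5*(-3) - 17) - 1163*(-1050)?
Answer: 1221118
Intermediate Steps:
(5*(-3) - 17) - 1163*(-1050) = (-15 - 17) + 1221150 = -32 + 1221150 = 1221118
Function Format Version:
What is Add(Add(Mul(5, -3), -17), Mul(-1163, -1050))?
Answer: 1221118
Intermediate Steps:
Add(Add(Mul(5, -3), -17), Mul(-1163, -1050)) = Add(Add(-15, -17), 1221150) = Add(-32, 1221150) = 1221118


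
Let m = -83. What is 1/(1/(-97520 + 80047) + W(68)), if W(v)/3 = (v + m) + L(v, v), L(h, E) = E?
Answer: 17473/2778206 ≈ 0.0062893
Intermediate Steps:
W(v) = -249 + 6*v (W(v) = 3*((v - 83) + v) = 3*((-83 + v) + v) = 3*(-83 + 2*v) = -249 + 6*v)
1/(1/(-97520 + 80047) + W(68)) = 1/(1/(-97520 + 80047) + (-249 + 6*68)) = 1/(1/(-17473) + (-249 + 408)) = 1/(-1/17473 + 159) = 1/(2778206/17473) = 17473/2778206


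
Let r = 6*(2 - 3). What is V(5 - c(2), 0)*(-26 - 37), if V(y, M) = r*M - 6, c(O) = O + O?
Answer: 378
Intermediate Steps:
r = -6 (r = 6*(-1) = -6)
c(O) = 2*O
V(y, M) = -6 - 6*M (V(y, M) = -6*M - 6 = -6 - 6*M)
V(5 - c(2), 0)*(-26 - 37) = (-6 - 6*0)*(-26 - 37) = (-6 + 0)*(-63) = -6*(-63) = 378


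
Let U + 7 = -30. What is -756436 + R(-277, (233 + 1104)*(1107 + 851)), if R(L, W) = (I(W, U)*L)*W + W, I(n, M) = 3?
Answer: -2173568616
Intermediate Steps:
U = -37 (U = -7 - 30 = -37)
R(L, W) = W + 3*L*W (R(L, W) = (3*L)*W + W = 3*L*W + W = W + 3*L*W)
-756436 + R(-277, (233 + 1104)*(1107 + 851)) = -756436 + ((233 + 1104)*(1107 + 851))*(1 + 3*(-277)) = -756436 + (1337*1958)*(1 - 831) = -756436 + 2617846*(-830) = -756436 - 2172812180 = -2173568616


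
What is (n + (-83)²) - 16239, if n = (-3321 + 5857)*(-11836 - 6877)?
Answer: -47465518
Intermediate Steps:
n = -47456168 (n = 2536*(-18713) = -47456168)
(n + (-83)²) - 16239 = (-47456168 + (-83)²) - 16239 = (-47456168 + 6889) - 16239 = -47449279 - 16239 = -47465518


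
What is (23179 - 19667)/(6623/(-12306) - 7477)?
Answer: -43218672/92018585 ≈ -0.46967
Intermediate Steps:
(23179 - 19667)/(6623/(-12306) - 7477) = 3512/(6623*(-1/12306) - 7477) = 3512/(-6623/12306 - 7477) = 3512/(-92018585/12306) = 3512*(-12306/92018585) = -43218672/92018585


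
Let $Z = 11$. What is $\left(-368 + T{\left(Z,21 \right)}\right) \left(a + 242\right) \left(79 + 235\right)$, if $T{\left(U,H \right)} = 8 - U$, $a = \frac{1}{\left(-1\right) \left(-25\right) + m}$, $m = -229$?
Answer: $- \frac{2875479649}{102} \approx -2.8191 \cdot 10^{7}$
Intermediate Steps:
$a = - \frac{1}{204}$ ($a = \frac{1}{\left(-1\right) \left(-25\right) - 229} = \frac{1}{25 - 229} = \frac{1}{-204} = - \frac{1}{204} \approx -0.004902$)
$\left(-368 + T{\left(Z,21 \right)}\right) \left(a + 242\right) \left(79 + 235\right) = \left(-368 + \left(8 - 11\right)\right) \left(- \frac{1}{204} + 242\right) \left(79 + 235\right) = \left(-368 + \left(8 - 11\right)\right) \frac{49367}{204} \cdot 314 = \left(-368 - 3\right) \frac{7750619}{102} = \left(-371\right) \frac{7750619}{102} = - \frac{2875479649}{102}$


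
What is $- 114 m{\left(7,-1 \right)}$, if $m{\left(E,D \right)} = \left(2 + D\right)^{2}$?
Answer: $-114$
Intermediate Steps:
$- 114 m{\left(7,-1 \right)} = - 114 \left(2 - 1\right)^{2} = - 114 \cdot 1^{2} = \left(-114\right) 1 = -114$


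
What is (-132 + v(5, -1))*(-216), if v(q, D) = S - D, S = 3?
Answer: 27648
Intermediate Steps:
v(q, D) = 3 - D
(-132 + v(5, -1))*(-216) = (-132 + (3 - 1*(-1)))*(-216) = (-132 + (3 + 1))*(-216) = (-132 + 4)*(-216) = -128*(-216) = 27648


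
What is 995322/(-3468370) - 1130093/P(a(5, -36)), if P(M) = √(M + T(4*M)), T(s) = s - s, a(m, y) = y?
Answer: -497661/1734185 + 1130093*I/6 ≈ -0.28697 + 1.8835e+5*I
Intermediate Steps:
T(s) = 0
P(M) = √M (P(M) = √(M + 0) = √M)
995322/(-3468370) - 1130093/P(a(5, -36)) = 995322/(-3468370) - 1130093*(-I/6) = 995322*(-1/3468370) - 1130093*(-I/6) = -497661/1734185 - (-1130093)*I/6 = -497661/1734185 + 1130093*I/6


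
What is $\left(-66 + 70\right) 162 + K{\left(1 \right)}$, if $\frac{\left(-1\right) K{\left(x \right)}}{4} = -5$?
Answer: $668$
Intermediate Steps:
$K{\left(x \right)} = 20$ ($K{\left(x \right)} = \left(-4\right) \left(-5\right) = 20$)
$\left(-66 + 70\right) 162 + K{\left(1 \right)} = \left(-66 + 70\right) 162 + 20 = 4 \cdot 162 + 20 = 648 + 20 = 668$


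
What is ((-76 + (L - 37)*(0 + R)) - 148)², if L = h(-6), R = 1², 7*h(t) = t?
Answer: 3359889/49 ≈ 68569.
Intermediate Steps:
h(t) = t/7
R = 1
L = -6/7 (L = (⅐)*(-6) = -6/7 ≈ -0.85714)
((-76 + (L - 37)*(0 + R)) - 148)² = ((-76 + (-6/7 - 37)*(0 + 1)) - 148)² = ((-76 - 265/7*1) - 148)² = ((-76 - 265/7) - 148)² = (-797/7 - 148)² = (-1833/7)² = 3359889/49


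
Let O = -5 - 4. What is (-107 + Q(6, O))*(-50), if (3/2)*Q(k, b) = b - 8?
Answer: 17750/3 ≈ 5916.7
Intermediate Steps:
O = -9
Q(k, b) = -16/3 + 2*b/3 (Q(k, b) = 2*(b - 8)/3 = 2*(-8 + b)/3 = -16/3 + 2*b/3)
(-107 + Q(6, O))*(-50) = (-107 + (-16/3 + (⅔)*(-9)))*(-50) = (-107 + (-16/3 - 6))*(-50) = (-107 - 34/3)*(-50) = -355/3*(-50) = 17750/3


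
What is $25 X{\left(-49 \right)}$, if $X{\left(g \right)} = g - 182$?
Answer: $-5775$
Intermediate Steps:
$X{\left(g \right)} = -182 + g$ ($X{\left(g \right)} = g - 182 = -182 + g$)
$25 X{\left(-49 \right)} = 25 \left(-182 - 49\right) = 25 \left(-231\right) = -5775$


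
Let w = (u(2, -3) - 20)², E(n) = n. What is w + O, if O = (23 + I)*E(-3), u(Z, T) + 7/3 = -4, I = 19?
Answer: 5107/9 ≈ 567.44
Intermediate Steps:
u(Z, T) = -19/3 (u(Z, T) = -7/3 - 4 = -19/3)
w = 6241/9 (w = (-19/3 - 20)² = (-79/3)² = 6241/9 ≈ 693.44)
O = -126 (O = (23 + 19)*(-3) = 42*(-3) = -126)
w + O = 6241/9 - 126 = 5107/9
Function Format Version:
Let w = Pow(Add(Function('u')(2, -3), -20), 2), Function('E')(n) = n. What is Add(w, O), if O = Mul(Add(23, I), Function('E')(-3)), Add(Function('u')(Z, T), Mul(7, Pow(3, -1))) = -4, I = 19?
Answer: Rational(5107, 9) ≈ 567.44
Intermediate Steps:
Function('u')(Z, T) = Rational(-19, 3) (Function('u')(Z, T) = Add(Rational(-7, 3), -4) = Rational(-19, 3))
w = Rational(6241, 9) (w = Pow(Add(Rational(-19, 3), -20), 2) = Pow(Rational(-79, 3), 2) = Rational(6241, 9) ≈ 693.44)
O = -126 (O = Mul(Add(23, 19), -3) = Mul(42, -3) = -126)
Add(w, O) = Add(Rational(6241, 9), -126) = Rational(5107, 9)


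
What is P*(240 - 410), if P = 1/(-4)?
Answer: 85/2 ≈ 42.500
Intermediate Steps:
P = -1/4 ≈ -0.25000
P*(240 - 410) = -(240 - 410)/4 = -1/4*(-170) = 85/2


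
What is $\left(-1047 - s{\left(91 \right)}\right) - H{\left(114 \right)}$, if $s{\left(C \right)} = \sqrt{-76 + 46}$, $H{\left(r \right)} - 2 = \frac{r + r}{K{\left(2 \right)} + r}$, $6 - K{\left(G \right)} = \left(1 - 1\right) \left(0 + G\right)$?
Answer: $- \frac{10509}{10} - i \sqrt{30} \approx -1050.9 - 5.4772 i$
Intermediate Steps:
$K{\left(G \right)} = 6$ ($K{\left(G \right)} = 6 - \left(1 - 1\right) \left(0 + G\right) = 6 - 0 G = 6 - 0 = 6 + 0 = 6$)
$H{\left(r \right)} = 2 + \frac{2 r}{6 + r}$ ($H{\left(r \right)} = 2 + \frac{r + r}{6 + r} = 2 + \frac{2 r}{6 + r}$)
$s{\left(C \right)} = i \sqrt{30}$ ($s{\left(C \right)} = \sqrt{-30} = i \sqrt{30}$)
$\left(-1047 - s{\left(91 \right)}\right) - H{\left(114 \right)} = \left(-1047 - i \sqrt{30}\right) - \frac{4 \left(3 + 114\right)}{6 + 114} = \left(-1047 - i \sqrt{30}\right) - 4 \cdot \frac{1}{120} \cdot 117 = \left(-1047 - i \sqrt{30}\right) - \frac{39}{10} = - \frac{10509}{10} - i \sqrt{30}$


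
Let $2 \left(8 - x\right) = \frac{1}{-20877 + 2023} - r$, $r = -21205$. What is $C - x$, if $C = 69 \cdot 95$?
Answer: $\frac{646673345}{37708} \approx 17150.0$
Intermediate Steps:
$x = - \frac{399497405}{37708}$ ($x = 8 - \frac{\frac{1}{-20877 + 2023} - -21205}{2} = 8 - \frac{\frac{1}{-18854} + 21205}{2} = 8 - \frac{- \frac{1}{18854} + 21205}{2} = 8 - \frac{399799069}{37708} = - \frac{399497405}{37708} \approx -10595.0$)
$C = 6555$
$C - x = 6555 - - \frac{399497405}{37708} = 6555 + \frac{399497405}{37708} = \frac{646673345}{37708}$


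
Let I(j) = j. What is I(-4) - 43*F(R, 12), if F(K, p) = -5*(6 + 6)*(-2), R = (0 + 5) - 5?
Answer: -5164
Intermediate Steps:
R = 0 (R = 5 - 5 = 0)
F(K, p) = 120 (F(K, p) = -60*(-2) = -5*(-24) = 120)
I(-4) - 43*F(R, 12) = -4 - 43*120 = -4 - 5160 = -5164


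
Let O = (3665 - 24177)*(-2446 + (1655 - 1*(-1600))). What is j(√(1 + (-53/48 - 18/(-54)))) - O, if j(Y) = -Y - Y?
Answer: 16594208 - √33/6 ≈ 1.6594e+7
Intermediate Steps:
O = -16594208 (O = -20512*(-2446 + (1655 + 1600)) = -20512*(-2446 + 3255) = -20512*809 = -16594208)
j(Y) = -2*Y
j(√(1 + (-53/48 - 18/(-54)))) - O = -2*√(1 + (-53/48 - 18/(-54))) - 1*(-16594208) = -2*√(1 + (-53*1/48 - 18*(-1/54))) + 16594208 = -2*√(1 + (-53/48 + ⅓)) + 16594208 = -2*√(1 - 37/48) + 16594208 = -√33/6 + 16594208 = 16594208 - √33/6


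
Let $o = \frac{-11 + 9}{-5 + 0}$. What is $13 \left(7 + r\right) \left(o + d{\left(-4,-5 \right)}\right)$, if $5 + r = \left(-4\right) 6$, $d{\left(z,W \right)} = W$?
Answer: $\frac{6578}{5} \approx 1315.6$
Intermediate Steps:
$o = \frac{2}{5}$ ($o = - \frac{2}{-5} = \left(-2\right) \left(- \frac{1}{5}\right) = \frac{2}{5} \approx 0.4$)
$r = -29$ ($r = -5 - 24 = -29$)
$13 \left(7 + r\right) \left(o + d{\left(-4,-5 \right)}\right) = 13 \left(7 - 29\right) \left(\frac{2}{5} - 5\right) = 13 \left(\left(-22\right) \left(- \frac{23}{5}\right)\right) = 13 \cdot \frac{506}{5} = \frac{6578}{5}$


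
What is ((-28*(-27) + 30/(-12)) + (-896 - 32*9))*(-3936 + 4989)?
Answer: -906633/2 ≈ -4.5332e+5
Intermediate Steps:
((-28*(-27) + 30/(-12)) + (-896 - 32*9))*(-3936 + 4989) = ((756 + 30*(-1/12)) + (-896 - 288))*1053 = ((756 - 5/2) - 1184)*1053 = (1507/2 - 1184)*1053 = -861/2*1053 = -906633/2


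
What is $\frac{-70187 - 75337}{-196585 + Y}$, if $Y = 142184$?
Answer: $\frac{145524}{54401} \approx 2.675$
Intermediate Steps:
$\frac{-70187 - 75337}{-196585 + Y} = \frac{-70187 - 75337}{-196585 + 142184} = - \frac{145524}{-54401} = \left(-145524\right) \left(- \frac{1}{54401}\right) = \frac{145524}{54401}$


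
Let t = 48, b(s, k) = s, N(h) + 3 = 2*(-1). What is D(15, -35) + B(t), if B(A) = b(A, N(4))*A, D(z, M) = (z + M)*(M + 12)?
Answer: 2764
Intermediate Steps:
D(z, M) = (12 + M)*(M + z) (D(z, M) = (M + z)*(12 + M) = (12 + M)*(M + z))
N(h) = -5 (N(h) = -3 + 2*(-1) = -3 - 2 = -5)
B(A) = A² (B(A) = A*A = A²)
D(15, -35) + B(t) = ((-35)² + 12*(-35) + 12*15 - 35*15) + 48² = (1225 - 420 + 180 - 525) + 2304 = 460 + 2304 = 2764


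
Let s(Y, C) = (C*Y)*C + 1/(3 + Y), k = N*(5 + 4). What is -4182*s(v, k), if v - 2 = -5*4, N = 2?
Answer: 121948514/5 ≈ 2.4390e+7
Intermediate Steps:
v = -18 (v = 2 - 5*4 = 2 - 20 = -18)
k = 18 (k = 2*(5 + 4) = 2*9 = 18)
s(Y, C) = 1/(3 + Y) + Y*C**2 (s(Y, C) = Y*C**2 + 1/(3 + Y) = 1/(3 + Y) + Y*C**2)
-4182*s(v, k) = -4182*(1 + 18**2*(-18)**2 + 3*(-18)*18**2)/(3 - 18) = -4182*(1 + 324*324 + 3*(-18)*324)/(-15) = -(-1394)*(1 + 104976 - 17496)/5 = -(-1394)*87481/5 = -4182*(-87481/15) = 121948514/5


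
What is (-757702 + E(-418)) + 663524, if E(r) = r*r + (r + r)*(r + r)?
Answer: 779442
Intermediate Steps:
E(r) = 5*r² (E(r) = r² + (2*r)*(2*r) = r² + 4*r² = 5*r²)
(-757702 + E(-418)) + 663524 = (-757702 + 5*(-418)²) + 663524 = (-757702 + 5*174724) + 663524 = (-757702 + 873620) + 663524 = 115918 + 663524 = 779442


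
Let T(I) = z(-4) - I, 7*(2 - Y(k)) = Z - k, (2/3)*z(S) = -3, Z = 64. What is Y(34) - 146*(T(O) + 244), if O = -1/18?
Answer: -2203576/63 ≈ -34977.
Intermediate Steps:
O = -1/18 (O = -1*1/18 = -1/18 ≈ -0.055556)
z(S) = -9/2 (z(S) = (3/2)*(-3) = -9/2)
Y(k) = -50/7 + k/7 (Y(k) = 2 - (64 - k)/7 = 2 + (-64/7 + k/7) = -50/7 + k/7)
T(I) = -9/2 - I
Y(34) - 146*(T(O) + 244) = (-50/7 + (⅐)*34) - 146*((-9/2 - 1*(-1/18)) + 244) = (-50/7 + 34/7) - 146*((-9/2 + 1/18) + 244) = -16/7 - 146*(-40/9 + 244) = -16/7 - 146*2156/9 = -16/7 - 1*314776/9 = -16/7 - 314776/9 = -2203576/63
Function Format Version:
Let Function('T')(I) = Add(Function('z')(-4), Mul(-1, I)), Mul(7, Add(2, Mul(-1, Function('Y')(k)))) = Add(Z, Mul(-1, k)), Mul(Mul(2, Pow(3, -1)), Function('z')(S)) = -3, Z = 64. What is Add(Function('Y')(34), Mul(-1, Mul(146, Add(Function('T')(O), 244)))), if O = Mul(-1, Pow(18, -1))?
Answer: Rational(-2203576, 63) ≈ -34977.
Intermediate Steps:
O = Rational(-1, 18) (O = Mul(-1, Rational(1, 18)) = Rational(-1, 18) ≈ -0.055556)
Function('z')(S) = Rational(-9, 2) (Function('z')(S) = Mul(Rational(3, 2), -3) = Rational(-9, 2))
Function('Y')(k) = Add(Rational(-50, 7), Mul(Rational(1, 7), k)) (Function('Y')(k) = Add(2, Mul(Rational(-1, 7), Add(64, Mul(-1, k)))) = Add(2, Add(Rational(-64, 7), Mul(Rational(1, 7), k))) = Add(Rational(-50, 7), Mul(Rational(1, 7), k)))
Function('T')(I) = Add(Rational(-9, 2), Mul(-1, I))
Add(Function('Y')(34), Mul(-1, Mul(146, Add(Function('T')(O), 244)))) = Add(Add(Rational(-50, 7), Mul(Rational(1, 7), 34)), Mul(-1, Mul(146, Add(Add(Rational(-9, 2), Mul(-1, Rational(-1, 18))), 244)))) = Add(Add(Rational(-50, 7), Rational(34, 7)), Mul(-1, Mul(146, Add(Add(Rational(-9, 2), Rational(1, 18)), 244)))) = Add(Rational(-16, 7), Mul(-1, Mul(146, Add(Rational(-40, 9), 244)))) = Add(Rational(-16, 7), Mul(-1, Mul(146, Rational(2156, 9)))) = Add(Rational(-16, 7), Mul(-1, Rational(314776, 9))) = Add(Rational(-16, 7), Rational(-314776, 9)) = Rational(-2203576, 63)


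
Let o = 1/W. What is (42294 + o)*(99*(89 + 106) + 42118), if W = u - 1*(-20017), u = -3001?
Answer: 44204579405215/17016 ≈ 2.5978e+9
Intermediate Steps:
W = 17016 (W = -3001 - 1*(-20017) = -3001 + 20017 = 17016)
o = 1/17016 ≈ 5.8768e-5
(42294 + o)*(99*(89 + 106) + 42118) = (42294 + 1/17016)*(99*(89 + 106) + 42118) = 719674705*(99*195 + 42118)/17016 = 719674705*(19305 + 42118)/17016 = (719674705/17016)*61423 = 44204579405215/17016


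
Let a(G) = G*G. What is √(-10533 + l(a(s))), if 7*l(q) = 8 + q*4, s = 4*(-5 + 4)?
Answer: I*√515613/7 ≈ 102.58*I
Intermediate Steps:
s = -4 (s = 4*(-1) = -4)
a(G) = G²
l(q) = 8/7 + 4*q/7 (l(q) = (8 + q*4)/7 = (8 + 4*q)/7 = 8/7 + 4*q/7)
√(-10533 + l(a(s))) = √(-10533 + (8/7 + (4/7)*(-4)²)) = √(-10533 + (8/7 + (4/7)*16)) = √(-10533 + (8/7 + 64/7)) = √(-10533 + 72/7) = √(-73659/7) = I*√515613/7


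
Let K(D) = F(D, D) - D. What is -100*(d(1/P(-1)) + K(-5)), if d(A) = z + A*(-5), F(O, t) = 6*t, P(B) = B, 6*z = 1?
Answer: 5950/3 ≈ 1983.3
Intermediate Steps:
z = ⅙ (z = (⅙)*1 = ⅙ ≈ 0.16667)
d(A) = ⅙ - 5*A (d(A) = ⅙ + A*(-5) = ⅙ - 5*A)
K(D) = 5*D (K(D) = 6*D - D = 5*D)
-100*(d(1/P(-1)) + K(-5)) = -100*((⅙ - 5/(-1)) + 5*(-5)) = -100*((⅙ - 5*(-1)) - 25) = -100*((⅙ + 5) - 25) = -100*(31/6 - 25) = -100*(-119/6) = 5950/3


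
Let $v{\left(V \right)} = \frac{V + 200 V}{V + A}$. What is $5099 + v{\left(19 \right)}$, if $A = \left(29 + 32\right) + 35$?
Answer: $\frac{590204}{115} \approx 5132.2$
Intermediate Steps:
$A = 96$ ($A = 61 + 35 = 96$)
$v{\left(V \right)} = \frac{201 V}{96 + V}$ ($v{\left(V \right)} = \frac{V + 200 V}{V + 96} = \frac{201 V}{96 + V}$)
$5099 + v{\left(19 \right)} = 5099 + 201 \cdot 19 \frac{1}{96 + 19} = 5099 + 201 \cdot 19 \cdot \frac{1}{115} = 5099 + \frac{3819}{115} = \frac{590204}{115}$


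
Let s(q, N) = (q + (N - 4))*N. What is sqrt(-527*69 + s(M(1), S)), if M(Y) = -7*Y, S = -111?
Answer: I*sqrt(22821) ≈ 151.07*I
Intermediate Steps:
s(q, N) = N*(-4 + N + q) (s(q, N) = (q + (-4 + N))*N = (-4 + N + q)*N = N*(-4 + N + q))
sqrt(-527*69 + s(M(1), S)) = sqrt(-527*69 - 111*(-4 - 111 - 7*1)) = sqrt(-36363 - 111*(-4 - 111 - 7)) = sqrt(-36363 - 111*(-122)) = sqrt(-36363 + 13542) = sqrt(-22821) = I*sqrt(22821)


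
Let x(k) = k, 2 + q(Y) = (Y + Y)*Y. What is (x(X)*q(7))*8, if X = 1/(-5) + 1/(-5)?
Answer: -1536/5 ≈ -307.20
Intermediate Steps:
q(Y) = -2 + 2*Y² (q(Y) = -2 + (Y + Y)*Y = -2 + (2*Y)*Y = -2 + 2*Y²)
X = -⅖ (X = 1*(-⅕) + 1*(-⅕) = -⅕ - ⅕ = -⅖ ≈ -0.40000)
(x(X)*q(7))*8 = -2*(-2 + 2*7²)/5*8 = -2*(-2 + 2*49)/5*8 = -2*(-2 + 98)/5*8 = -⅖*96*8 = -192/5*8 = -1536/5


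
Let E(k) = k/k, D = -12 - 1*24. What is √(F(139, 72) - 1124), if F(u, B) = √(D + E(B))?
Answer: √(-1124 + I*√35) ≈ 0.08823 + 33.526*I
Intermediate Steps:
D = -36 (D = -12 - 24 = -36)
E(k) = 1
F(u, B) = I*√35 (F(u, B) = √(-36 + 1) = √(-35) = I*√35)
√(F(139, 72) - 1124) = √(I*√35 - 1124) = √(-1124 + I*√35)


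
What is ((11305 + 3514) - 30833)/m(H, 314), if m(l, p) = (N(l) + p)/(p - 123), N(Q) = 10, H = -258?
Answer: -509779/54 ≈ -9440.3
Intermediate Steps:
m(l, p) = (10 + p)/(-123 + p) (m(l, p) = (10 + p)/(p - 123) = (10 + p)/(-123 + p))
((11305 + 3514) - 30833)/m(H, 314) = ((11305 + 3514) - 30833)/(((10 + 314)/(-123 + 314))) = (14819 - 30833)/((324/191)) = -16014/((1/191)*324) = -16014/324/191 = -16014*191/324 = -509779/54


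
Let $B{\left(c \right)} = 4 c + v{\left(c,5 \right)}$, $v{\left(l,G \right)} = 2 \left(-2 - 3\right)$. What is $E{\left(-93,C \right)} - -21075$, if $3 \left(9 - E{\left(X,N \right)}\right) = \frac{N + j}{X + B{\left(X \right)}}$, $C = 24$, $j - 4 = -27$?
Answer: $\frac{30044701}{1425} \approx 21084.0$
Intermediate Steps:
$j = -23$ ($j = 4 - 27 = -23$)
$v{\left(l,G \right)} = -10$ ($v{\left(l,G \right)} = 2 \left(-5\right) = -10$)
$B{\left(c \right)} = -10 + 4 c$ ($B{\left(c \right)} = 4 c - 10 = -10 + 4 c$)
$E{\left(X,N \right)} = 9 - \frac{-23 + N}{3 \left(-10 + 5 X\right)}$ ($E{\left(X,N \right)} = 9 - \frac{\left(N - 23\right) \frac{1}{X + \left(-10 + 4 X\right)}}{3} = 9 - \frac{\left(-23 + N\right) \frac{1}{-10 + 5 X}}{3} = 9 - \frac{\frac{1}{-10 + 5 X} \left(-23 + N\right)}{3} = 9 - \frac{-23 + N}{3 \left(-10 + 5 X\right)}$)
$E{\left(-93,C \right)} - -21075 = \frac{-247 - 24 + 135 \left(-93\right)}{15 \left(-2 - 93\right)} - -21075 = \frac{-247 - 24 - 12555}{15 \left(-95\right)} + 21075 = \frac{1}{15} \left(- \frac{1}{95}\right) \left(-12826\right) + 21075 = \frac{12826}{1425} + 21075 = \frac{30044701}{1425}$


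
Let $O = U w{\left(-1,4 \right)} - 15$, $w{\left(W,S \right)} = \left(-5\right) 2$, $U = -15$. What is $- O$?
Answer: $-135$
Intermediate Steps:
$w{\left(W,S \right)} = -10$
$O = 135$ ($O = \left(-15\right) \left(-10\right) - 15 = 150 - 15 = 135$)
$- O = \left(-1\right) 135 = -135$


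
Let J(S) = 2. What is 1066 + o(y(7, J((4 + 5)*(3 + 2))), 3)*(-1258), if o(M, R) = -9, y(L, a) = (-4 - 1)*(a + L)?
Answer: 12388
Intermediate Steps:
y(L, a) = -5*L - 5*a (y(L, a) = -5*(L + a) = -5*L - 5*a)
1066 + o(y(7, J((4 + 5)*(3 + 2))), 3)*(-1258) = 1066 - 9*(-1258) = 1066 + 11322 = 12388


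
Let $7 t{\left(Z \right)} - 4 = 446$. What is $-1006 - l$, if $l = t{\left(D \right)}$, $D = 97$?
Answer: $- \frac{7492}{7} \approx -1070.3$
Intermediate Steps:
$t{\left(Z \right)} = \frac{450}{7}$ ($t{\left(Z \right)} = \frac{4}{7} + \frac{1}{7} \cdot 446 = \frac{4}{7} + \frac{446}{7} = \frac{450}{7}$)
$l = \frac{450}{7} \approx 64.286$
$-1006 - l = -1006 - \frac{450}{7} = - \frac{7492}{7}$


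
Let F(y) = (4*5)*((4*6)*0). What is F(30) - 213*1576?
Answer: -335688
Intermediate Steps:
F(y) = 0 (F(y) = 20*(24*0) = 20*0 = 0)
F(30) - 213*1576 = 0 - 213*1576 = 0 - 335688 = -335688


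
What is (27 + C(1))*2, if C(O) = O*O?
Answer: 56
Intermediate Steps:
C(O) = O²
(27 + C(1))*2 = (27 + 1²)*2 = (27 + 1)*2 = 28*2 = 56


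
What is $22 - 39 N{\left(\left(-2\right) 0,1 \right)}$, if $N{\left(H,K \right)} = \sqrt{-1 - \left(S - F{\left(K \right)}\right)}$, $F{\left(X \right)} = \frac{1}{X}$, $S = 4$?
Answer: $22 - 78 i \approx 22.0 - 78.0 i$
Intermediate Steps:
$N{\left(H,K \right)} = \sqrt{-5 + \frac{1}{K}}$ ($N{\left(H,K \right)} = \sqrt{-1 + \left(\frac{1}{K} - 4\right)} = \sqrt{-1 - \left(4 - \frac{1}{K}\right)} = \sqrt{-5 + \frac{1}{K}}$)
$22 - 39 N{\left(\left(-2\right) 0,1 \right)} = 22 - 39 \sqrt{-5 + 1^{-1}} = 22 - 39 \sqrt{-5 + 1} = 22 - 39 \sqrt{-4} = 22 - 39 \cdot 2 i = 22 - 78 i$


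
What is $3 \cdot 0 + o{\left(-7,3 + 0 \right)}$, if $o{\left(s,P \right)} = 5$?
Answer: $5$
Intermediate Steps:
$3 \cdot 0 + o{\left(-7,3 + 0 \right)} = 3 \cdot 0 + 5 = 0 + 5 = 5$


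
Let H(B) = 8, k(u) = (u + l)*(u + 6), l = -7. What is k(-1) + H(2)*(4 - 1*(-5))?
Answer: 32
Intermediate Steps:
k(u) = (-7 + u)*(6 + u) (k(u) = (u - 7)*(u + 6) = (-7 + u)*(6 + u))
k(-1) + H(2)*(4 - 1*(-5)) = (-42 + (-1)**2 - 1*(-1)) + 8*(4 - 1*(-5)) = (-42 + 1 + 1) + 8*(4 + 5) = -40 + 8*9 = -40 + 72 = 32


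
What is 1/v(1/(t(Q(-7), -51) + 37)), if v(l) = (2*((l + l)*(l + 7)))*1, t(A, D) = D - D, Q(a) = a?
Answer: 1369/1040 ≈ 1.3163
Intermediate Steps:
t(A, D) = 0
v(l) = 4*l*(7 + l) (v(l) = (2*((2*l)*(7 + l)))*1 = (2*(2*l*(7 + l)))*1 = (4*l*(7 + l))*1 = 4*l*(7 + l))
1/v(1/(t(Q(-7), -51) + 37)) = 1/(4*(7 + 1/(0 + 37))/(0 + 37)) = 1/(4*(7 + 1/37)/37) = 1/(4*(1/37)*(7 + 1/37)) = 1/(4*(1/37)*(260/37)) = 1/(1040/1369) = 1369/1040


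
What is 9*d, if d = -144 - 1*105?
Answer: -2241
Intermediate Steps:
d = -249 (d = -144 - 105 = -249)
9*d = 9*(-249) = -2241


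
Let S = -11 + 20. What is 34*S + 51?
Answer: 357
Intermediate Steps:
S = 9
34*S + 51 = 34*9 + 51 = 306 + 51 = 357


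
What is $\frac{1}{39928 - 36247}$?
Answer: $\frac{1}{3681} \approx 0.00027167$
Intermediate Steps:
$\frac{1}{39928 - 36247} = \frac{1}{3681}$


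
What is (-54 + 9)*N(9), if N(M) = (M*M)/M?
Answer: -405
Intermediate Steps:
N(M) = M (N(M) = M²/M = M)
(-54 + 9)*N(9) = (-54 + 9)*9 = -45*9 = -405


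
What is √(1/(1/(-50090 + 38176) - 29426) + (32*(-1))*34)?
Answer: I*√1650902956651762610/38953485 ≈ 32.985*I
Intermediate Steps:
√(1/(1/(-50090 + 38176) - 29426) + (32*(-1))*34) = √(1/(1/(-11914) - 29426) - 32*34) = √(1/(-1/11914 - 29426) - 1088) = √(1/(-350581365/11914) - 1088) = √(-11914/350581365 - 1088) = √(-381432537034/350581365) = I*√1650902956651762610/38953485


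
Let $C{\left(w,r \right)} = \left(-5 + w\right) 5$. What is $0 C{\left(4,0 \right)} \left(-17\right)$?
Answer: $0$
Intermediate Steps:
$C{\left(w,r \right)} = -25 + 5 w$
$0 C{\left(4,0 \right)} \left(-17\right) = 0 \left(-25 + 5 \cdot 4\right) \left(-17\right) = 0 \left(-25 + 20\right) \left(-17\right) = 0 \left(-5\right) \left(-17\right) = 0 \left(-17\right) = 0$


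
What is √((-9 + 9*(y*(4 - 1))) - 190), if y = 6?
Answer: I*√37 ≈ 6.0828*I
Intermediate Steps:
√((-9 + 9*(y*(4 - 1))) - 190) = √((-9 + 9*(6*(4 - 1))) - 190) = √((-9 + 9*(6*3)) - 190) = √((-9 + 9*18) - 190) = √((-9 + 162) - 190) = √(153 - 190) = √(-37) = I*√37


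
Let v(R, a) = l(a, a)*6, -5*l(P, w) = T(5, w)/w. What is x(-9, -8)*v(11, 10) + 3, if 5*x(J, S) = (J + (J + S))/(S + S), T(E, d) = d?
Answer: 261/100 ≈ 2.6100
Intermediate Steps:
x(J, S) = (S + 2*J)/(10*S) (x(J, S) = ((J + (J + S))/(S + S))/5 = ((S + 2*J)/((2*S)))/5 = ((S + 2*J)*(1/(2*S)))/5 = ((S + 2*J)/(2*S))/5 = (S + 2*J)/(10*S))
l(P, w) = -⅕ (l(P, w) = -w/(5*w) = -⅕*1 = -⅕)
v(R, a) = -6/5 (v(R, a) = -⅕*6 = -6/5)
x(-9, -8)*v(11, 10) + 3 = ((⅒)*(-8 + 2*(-9))/(-8))*(-6/5) + 3 = ((⅒)*(-⅛)*(-8 - 18))*(-6/5) + 3 = ((⅒)*(-⅛)*(-26))*(-6/5) + 3 = (13/40)*(-6/5) + 3 = -39/100 + 3 = 261/100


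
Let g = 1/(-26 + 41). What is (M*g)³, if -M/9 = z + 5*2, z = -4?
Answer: -5832/125 ≈ -46.656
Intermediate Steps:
M = -54 (M = -9*(-4 + 5*2) = -9*(-4 + 10) = -9*6 = -54)
g = 1/15 ≈ 0.066667
(M*g)³ = (-54*1/15)³ = (-18/5)³ = -5832/125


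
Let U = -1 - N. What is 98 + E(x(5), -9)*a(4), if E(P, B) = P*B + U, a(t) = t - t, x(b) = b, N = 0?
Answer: 98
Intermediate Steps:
a(t) = 0
U = -1 (U = -1 - 1*0 = -1 + 0 = -1)
E(P, B) = -1 + B*P (E(P, B) = P*B - 1 = B*P - 1 = -1 + B*P)
98 + E(x(5), -9)*a(4) = 98 + (-1 - 9*5)*0 = 98 + (-1 - 45)*0 = 98 - 46*0 = 98 + 0 = 98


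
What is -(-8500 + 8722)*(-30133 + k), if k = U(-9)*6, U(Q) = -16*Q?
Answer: 6497718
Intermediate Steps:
k = 864 (k = -16*(-9)*6 = 144*6 = 864)
-(-8500 + 8722)*(-30133 + k) = -(-8500 + 8722)*(-30133 + 864) = -222*(-29269) = -1*(-6497718) = 6497718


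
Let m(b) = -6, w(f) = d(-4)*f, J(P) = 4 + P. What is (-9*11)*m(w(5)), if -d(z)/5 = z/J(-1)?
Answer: 594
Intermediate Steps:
d(z) = -5*z/3 (d(z) = -5*z/(4 - 1) = -5*z/3)
w(f) = 20*f/3 (w(f) = (-5/3*(-4))*f = 20*f/3)
(-9*11)*m(w(5)) = -9*11*(-6) = -99*(-6) = 594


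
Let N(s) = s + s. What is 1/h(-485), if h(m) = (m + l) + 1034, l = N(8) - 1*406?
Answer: 1/159 ≈ 0.0062893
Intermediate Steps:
N(s) = 2*s
l = -390 (l = 2*8 - 1*406 = 16 - 406 = -390)
h(m) = 644 + m (h(m) = (m - 390) + 1034 = (-390 + m) + 1034 = 644 + m)
1/h(-485) = 1/(644 - 485) = 1/159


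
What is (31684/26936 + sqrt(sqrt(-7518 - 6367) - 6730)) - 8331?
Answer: -56093033/6734 + sqrt(-6730 + I*sqrt(13885)) ≈ -8329.1 + 82.04*I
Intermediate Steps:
(31684/26936 + sqrt(sqrt(-7518 - 6367) - 6730)) - 8331 = (31684*(1/26936) + sqrt(sqrt(-13885) - 6730)) - 8331 = (7921/6734 + sqrt(I*sqrt(13885) - 6730)) - 8331 = (7921/6734 + sqrt(-6730 + I*sqrt(13885))) - 8331 = -56093033/6734 + sqrt(-6730 + I*sqrt(13885))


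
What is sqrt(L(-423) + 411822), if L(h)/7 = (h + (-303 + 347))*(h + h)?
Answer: 6*sqrt(73785) ≈ 1629.8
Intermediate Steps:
L(h) = 14*h*(44 + h) (L(h) = 7*((h + (-303 + 347))*(h + h)) = 7*((h + 44)*(2*h)) = 7*((44 + h)*(2*h)) = 7*(2*h*(44 + h)) = 14*h*(44 + h))
sqrt(L(-423) + 411822) = sqrt(14*(-423)*(44 - 423) + 411822) = sqrt(14*(-423)*(-379) + 411822) = sqrt(2244438 + 411822) = sqrt(2656260) = 6*sqrt(73785)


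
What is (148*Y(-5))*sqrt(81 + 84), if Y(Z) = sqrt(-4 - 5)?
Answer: 444*I*sqrt(165) ≈ 5703.3*I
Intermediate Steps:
Y(Z) = 3*I (Y(Z) = sqrt(-9) = 3*I)
(148*Y(-5))*sqrt(81 + 84) = (148*(3*I))*sqrt(81 + 84) = (444*I)*sqrt(165) = 444*I*sqrt(165)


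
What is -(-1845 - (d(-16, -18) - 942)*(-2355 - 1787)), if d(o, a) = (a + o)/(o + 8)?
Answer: 7772011/2 ≈ 3.8860e+6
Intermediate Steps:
d(o, a) = (a + o)/(8 + o)
-(-1845 - (d(-16, -18) - 942)*(-2355 - 1787)) = -(-1845 - ((-18 - 16)/(8 - 16) - 942)*(-2355 - 1787)) = -(-1845 - (-34/(-8) - 942)*(-4142)) = -(-1845 - (-1/8*(-34) - 942)*(-4142)) = -(-1845 - (17/4 - 942)*(-4142)) = -(-1845 - (-3751)*(-4142)/4) = -(-1845 - 1*7768321/2) = -(-1845 - 7768321/2) = -1*(-7772011/2) = 7772011/2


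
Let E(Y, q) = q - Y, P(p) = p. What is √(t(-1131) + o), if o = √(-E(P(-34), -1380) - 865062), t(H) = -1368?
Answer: √(-1368 + 2*I*√215929) ≈ 11.955 + 38.87*I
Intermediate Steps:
o = 2*I*√215929 (o = √(-(-1380 - 1*(-34)) - 865062) = √(-(-1380 + 34) - 865062) = √(-1*(-1346) - 865062) = √(1346 - 865062) = √(-863716) = 2*I*√215929 ≈ 929.36*I)
√(t(-1131) + o) = √(-1368 + 2*I*√215929)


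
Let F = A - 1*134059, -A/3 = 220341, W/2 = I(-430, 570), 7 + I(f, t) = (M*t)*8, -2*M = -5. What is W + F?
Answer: -772296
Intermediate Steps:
M = 5/2 (M = -½*(-5) = 5/2 ≈ 2.5000)
I(f, t) = -7 + 20*t (I(f, t) = -7 + (5*t/2)*8 = -7 + 20*t)
W = 22786 (W = 2*(-7 + 20*570) = 2*(-7 + 11400) = 2*11393 = 22786)
A = -661023 (A = -3*220341 = -661023)
F = -795082 (F = -661023 - 1*134059 = -661023 - 134059 = -795082)
W + F = 22786 - 795082 = -772296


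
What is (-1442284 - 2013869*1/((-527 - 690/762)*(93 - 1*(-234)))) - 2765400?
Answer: -92246433152029/21923388 ≈ -4.2077e+6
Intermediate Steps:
(-1442284 - 2013869*1/((-527 - 690/762)*(93 - 1*(-234)))) - 2765400 = (-1442284 - 2013869*1/((-527 - 690*1/762)*(93 + 234))) - 2765400 = (-1442284 - 2013869*1/(327*(-527 - 115/127))) - 2765400 = (-1442284 - 2013869/((-67044/127*327))) - 2765400 = (-1442284 - 2013869/(-21923388/127)) - 2765400 = (-1442284 - 2013869*(-127/21923388)) - 2765400 = (-1442284 + 255761363/21923388) - 2765400 = -31619495976829/21923388 - 2765400 = -92246433152029/21923388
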